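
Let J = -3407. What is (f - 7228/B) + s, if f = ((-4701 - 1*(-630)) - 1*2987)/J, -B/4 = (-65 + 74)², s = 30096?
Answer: 8312230979/275967 ≈ 30120.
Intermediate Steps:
B = -324 (B = -4*(-65 + 74)² = -4*9² = -4*81 = -324)
f = 7058/3407 (f = ((-4701 - 1*(-630)) - 1*2987)/(-3407) = ((-4701 + 630) - 2987)*(-1/3407) = (-4071 - 2987)*(-1/3407) = -7058*(-1/3407) = 7058/3407 ≈ 2.0716)
(f - 7228/B) + s = (7058/3407 - 7228/(-324)) + 30096 = (7058/3407 - 7228*(-1/324)) + 30096 = (7058/3407 + 1807/81) + 30096 = 6728147/275967 + 30096 = 8312230979/275967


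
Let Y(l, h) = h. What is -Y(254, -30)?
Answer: 30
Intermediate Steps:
-Y(254, -30) = -1*(-30) = 30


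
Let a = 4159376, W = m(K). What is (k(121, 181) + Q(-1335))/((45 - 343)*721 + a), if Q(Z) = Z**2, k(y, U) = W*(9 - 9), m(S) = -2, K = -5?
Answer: 1782225/3944518 ≈ 0.45182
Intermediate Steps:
W = -2
k(y, U) = 0 (k(y, U) = -2*(9 - 9) = -2*0 = 0)
(k(121, 181) + Q(-1335))/((45 - 343)*721 + a) = (0 + (-1335)**2)/((45 - 343)*721 + 4159376) = (0 + 1782225)/(-298*721 + 4159376) = 1782225/(-214858 + 4159376) = 1782225/3944518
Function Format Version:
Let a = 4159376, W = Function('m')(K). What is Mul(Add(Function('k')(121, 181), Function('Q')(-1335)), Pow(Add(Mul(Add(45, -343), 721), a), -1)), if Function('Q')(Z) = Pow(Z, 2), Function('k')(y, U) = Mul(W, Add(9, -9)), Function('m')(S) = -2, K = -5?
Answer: Rational(1782225, 3944518) ≈ 0.45182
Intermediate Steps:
W = -2
Function('k')(y, U) = 0 (Function('k')(y, U) = Mul(-2, Add(9, -9)) = Mul(-2, 0) = 0)
Mul(Add(Function('k')(121, 181), Function('Q')(-1335)), Pow(Add(Mul(Add(45, -343), 721), a), -1)) = Mul(Add(0, Pow(-1335, 2)), Pow(Add(Mul(Add(45, -343), 721), 4159376), -1)) = Mul(Add(0, 1782225), Pow(Add(Mul(-298, 721), 4159376), -1)) = Mul(1782225, Pow(Add(-214858, 4159376), -1)) = Mul(1782225, Pow(3944518, -1)) = Mul(1782225, Rational(1, 3944518)) = Rational(1782225, 3944518)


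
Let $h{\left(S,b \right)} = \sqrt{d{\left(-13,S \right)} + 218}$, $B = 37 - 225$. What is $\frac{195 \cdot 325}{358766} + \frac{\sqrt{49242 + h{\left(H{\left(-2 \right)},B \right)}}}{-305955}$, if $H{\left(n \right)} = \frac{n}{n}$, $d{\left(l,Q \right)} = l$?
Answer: $\frac{63375}{358766} - \frac{\sqrt{49242 + \sqrt{205}}}{305955} \approx 0.17592$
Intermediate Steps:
$H{\left(n \right)} = 1$
$B = -188$
$h{\left(S,b \right)} = \sqrt{205}$ ($h{\left(S,b \right)} = \sqrt{-13 + 218} = \sqrt{205}$)
$\frac{195 \cdot 325}{358766} + \frac{\sqrt{49242 + h{\left(H{\left(-2 \right)},B \right)}}}{-305955} = \frac{195 \cdot 325}{358766} + \frac{\sqrt{49242 + \sqrt{205}}}{-305955} = 63375 \cdot \frac{1}{358766} + \sqrt{49242 + \sqrt{205}} \left(- \frac{1}{305955}\right) = \frac{63375}{358766} - \frac{\sqrt{49242 + \sqrt{205}}}{305955}$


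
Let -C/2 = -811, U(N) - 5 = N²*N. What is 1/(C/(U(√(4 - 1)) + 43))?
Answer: 24/811 + 3*√3/1622 ≈ 0.032797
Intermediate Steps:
U(N) = 5 + N³ (U(N) = 5 + N²*N = 5 + N³)
C = 1622 (C = -2*(-811) = 1622)
1/(C/(U(√(4 - 1)) + 43)) = 1/(1622/((5 + (√(4 - 1))³) + 43)) = 1/(1622/((5 + (√3)³) + 43)) = 1/(1622/((5 + 3*√3) + 43)) = 1/(1622/(48 + 3*√3)) = 24/811 + 3*√3/1622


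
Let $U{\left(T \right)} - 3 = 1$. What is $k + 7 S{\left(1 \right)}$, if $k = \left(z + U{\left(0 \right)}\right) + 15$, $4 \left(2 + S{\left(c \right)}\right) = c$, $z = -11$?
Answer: $- \frac{17}{4} \approx -4.25$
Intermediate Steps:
$U{\left(T \right)} = 4$ ($U{\left(T \right)} = 3 + 1 = 4$)
$S{\left(c \right)} = -2 + \frac{c}{4}$
$k = 8$ ($k = \left(-11 + 4\right) + 15 = -7 + 15 = 8$)
$k + 7 S{\left(1 \right)} = 8 + 7 \left(-2 + \frac{1}{4} \cdot 1\right) = 8 + 7 \left(-2 + \frac{1}{4}\right) = 8 + 7 \left(- \frac{7}{4}\right) = 8 - \frac{49}{4} = - \frac{17}{4}$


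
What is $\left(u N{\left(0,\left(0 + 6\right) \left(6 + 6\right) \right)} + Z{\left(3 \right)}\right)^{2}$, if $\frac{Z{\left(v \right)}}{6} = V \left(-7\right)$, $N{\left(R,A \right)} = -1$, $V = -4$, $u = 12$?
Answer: $24336$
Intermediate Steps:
$Z{\left(v \right)} = 168$ ($Z{\left(v \right)} = 6 \left(\left(-4\right) \left(-7\right)\right) = 6 \cdot 28 = 168$)
$\left(u N{\left(0,\left(0 + 6\right) \left(6 + 6\right) \right)} + Z{\left(3 \right)}\right)^{2} = \left(12 \left(-1\right) + 168\right)^{2} = \left(-12 + 168\right)^{2} = 156^{2} = 24336$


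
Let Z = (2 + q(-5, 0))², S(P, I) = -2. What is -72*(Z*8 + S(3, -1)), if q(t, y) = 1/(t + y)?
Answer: -43056/25 ≈ -1722.2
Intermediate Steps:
Z = 81/25 (Z = (2 + 1/(-5 + 0))² = (2 + 1/(-5))² = (2 - ⅕)² = (9/5)² = 81/25 ≈ 3.2400)
-72*(Z*8 + S(3, -1)) = -72*((81/25)*8 - 2) = -72*(648/25 - 2) = -72*598/25 = -43056/25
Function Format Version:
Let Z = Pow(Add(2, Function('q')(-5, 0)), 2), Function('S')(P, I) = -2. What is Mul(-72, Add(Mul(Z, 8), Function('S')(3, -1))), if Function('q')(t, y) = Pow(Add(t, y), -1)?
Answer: Rational(-43056, 25) ≈ -1722.2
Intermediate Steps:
Z = Rational(81, 25) (Z = Pow(Add(2, Pow(Add(-5, 0), -1)), 2) = Pow(Add(2, Pow(-5, -1)), 2) = Pow(Add(2, Rational(-1, 5)), 2) = Pow(Rational(9, 5), 2) = Rational(81, 25) ≈ 3.2400)
Mul(-72, Add(Mul(Z, 8), Function('S')(3, -1))) = Mul(-72, Add(Mul(Rational(81, 25), 8), -2)) = Mul(-72, Add(Rational(648, 25), -2)) = Mul(-72, Rational(598, 25)) = Rational(-43056, 25)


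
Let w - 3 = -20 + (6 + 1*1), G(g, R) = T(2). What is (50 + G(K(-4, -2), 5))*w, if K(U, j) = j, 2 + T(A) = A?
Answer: -500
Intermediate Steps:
T(A) = -2 + A
G(g, R) = 0 (G(g, R) = -2 + 2 = 0)
w = -10 (w = 3 + (-20 + (6 + 1*1)) = 3 + (-20 + (6 + 1)) = 3 + (-20 + 7) = 3 - 13 = -10)
(50 + G(K(-4, -2), 5))*w = (50 + 0)*(-10) = 50*(-10) = -500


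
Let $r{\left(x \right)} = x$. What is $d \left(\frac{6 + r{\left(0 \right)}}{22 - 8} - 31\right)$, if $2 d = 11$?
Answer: $- \frac{1177}{7} \approx -168.14$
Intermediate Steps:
$d = \frac{11}{2}$ ($d = \frac{1}{2} \cdot 11 = \frac{11}{2} \approx 5.5$)
$d \left(\frac{6 + r{\left(0 \right)}}{22 - 8} - 31\right) = \frac{11 \left(\frac{6 + 0}{22 - 8} - 31\right)}{2} = \frac{11 \left(\frac{6}{14} - 31\right)}{2} = \frac{11 \left(6 \cdot \frac{1}{14} - 31\right)}{2} = \frac{11 \left(\frac{3}{7} - 31\right)}{2} = \frac{11}{2} \left(- \frac{214}{7}\right) = - \frac{1177}{7}$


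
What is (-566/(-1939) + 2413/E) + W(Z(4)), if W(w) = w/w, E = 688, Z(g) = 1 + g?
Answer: 6402247/1334032 ≈ 4.7992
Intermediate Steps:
W(w) = 1
(-566/(-1939) + 2413/E) + W(Z(4)) = (-566/(-1939) + 2413/688) + 1 = (-566*(-1/1939) + 2413*(1/688)) + 1 = (566/1939 + 2413/688) + 1 = 5068215/1334032 + 1 = 6402247/1334032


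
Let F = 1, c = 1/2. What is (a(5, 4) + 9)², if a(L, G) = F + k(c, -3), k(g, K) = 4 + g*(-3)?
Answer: 625/4 ≈ 156.25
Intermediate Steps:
c = ½ ≈ 0.50000
k(g, K) = 4 - 3*g
a(L, G) = 7/2 (a(L, G) = 1 + (4 - 3*½) = 1 + (4 - 3/2) = 1 + 5/2 = 7/2)
(a(5, 4) + 9)² = (7/2 + 9)² = (25/2)² = 625/4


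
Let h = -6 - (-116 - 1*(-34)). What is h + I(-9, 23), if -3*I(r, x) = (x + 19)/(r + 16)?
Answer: 74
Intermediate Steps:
h = 76 (h = -6 - (-116 + 34) = -6 - 1*(-82) = -6 + 82 = 76)
I(r, x) = -(19 + x)/(3*(16 + r)) (I(r, x) = -(x + 19)/(3*(r + 16)) = -(19 + x)/(3*(16 + r)))
h + I(-9, 23) = 76 + (-19 - 1*23)/(3*(16 - 9)) = 76 + (⅓)*(-19 - 23)/7 = 76 + (⅓)*(⅐)*(-42) = 76 - 2 = 74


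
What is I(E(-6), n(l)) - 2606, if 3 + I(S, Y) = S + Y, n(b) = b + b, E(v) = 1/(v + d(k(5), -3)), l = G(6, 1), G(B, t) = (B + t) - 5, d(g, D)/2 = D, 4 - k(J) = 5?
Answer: -31261/12 ≈ -2605.1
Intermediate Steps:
k(J) = -1 (k(J) = 4 - 1*5 = 4 - 5 = -1)
d(g, D) = 2*D
G(B, t) = -5 + B + t
l = 2 (l = -5 + 6 + 1 = 2)
E(v) = 1/(-6 + v) (E(v) = 1/(v + 2*(-3)) = 1/(v - 6) = 1/(-6 + v))
n(b) = 2*b
I(S, Y) = -3 + S + Y (I(S, Y) = -3 + (S + Y) = -3 + S + Y)
I(E(-6), n(l)) - 2606 = (-3 + 1/(-6 - 6) + 2*2) - 2606 = (-3 + 1/(-12) + 4) - 2606 = (-3 - 1/12 + 4) - 2606 = 11/12 - 2606 = -31261/12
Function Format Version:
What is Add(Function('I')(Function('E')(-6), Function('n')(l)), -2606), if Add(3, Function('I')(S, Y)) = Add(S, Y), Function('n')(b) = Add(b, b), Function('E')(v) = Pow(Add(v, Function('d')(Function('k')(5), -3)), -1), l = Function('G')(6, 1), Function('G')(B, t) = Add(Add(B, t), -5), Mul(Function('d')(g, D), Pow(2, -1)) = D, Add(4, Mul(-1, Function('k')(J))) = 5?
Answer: Rational(-31261, 12) ≈ -2605.1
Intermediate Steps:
Function('k')(J) = -1 (Function('k')(J) = Add(4, Mul(-1, 5)) = Add(4, -5) = -1)
Function('d')(g, D) = Mul(2, D)
Function('G')(B, t) = Add(-5, B, t)
l = 2 (l = Add(-5, 6, 1) = 2)
Function('E')(v) = Pow(Add(-6, v), -1) (Function('E')(v) = Pow(Add(v, Mul(2, -3)), -1) = Pow(Add(v, -6), -1) = Pow(Add(-6, v), -1))
Function('n')(b) = Mul(2, b)
Function('I')(S, Y) = Add(-3, S, Y) (Function('I')(S, Y) = Add(-3, Add(S, Y)) = Add(-3, S, Y))
Add(Function('I')(Function('E')(-6), Function('n')(l)), -2606) = Add(Add(-3, Pow(Add(-6, -6), -1), Mul(2, 2)), -2606) = Add(Add(-3, Pow(-12, -1), 4), -2606) = Add(Add(-3, Rational(-1, 12), 4), -2606) = Add(Rational(11, 12), -2606) = Rational(-31261, 12)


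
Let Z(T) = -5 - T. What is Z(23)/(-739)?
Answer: 28/739 ≈ 0.037889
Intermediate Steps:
Z(23)/(-739) = (-5 - 1*23)/(-739) = (-5 - 23)*(-1/739) = -28*(-1/739) = 28/739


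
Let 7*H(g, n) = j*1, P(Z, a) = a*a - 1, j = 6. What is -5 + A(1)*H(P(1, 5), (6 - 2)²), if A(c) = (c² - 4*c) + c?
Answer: -47/7 ≈ -6.7143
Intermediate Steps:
P(Z, a) = -1 + a² (P(Z, a) = a² - 1 = -1 + a²)
A(c) = c² - 3*c
H(g, n) = 6/7 (H(g, n) = (6*1)/7 = (⅐)*6 = 6/7)
-5 + A(1)*H(P(1, 5), (6 - 2)²) = -5 + (1*(-3 + 1))*(6/7) = -5 + (1*(-2))*(6/7) = -5 - 2*6/7 = -5 - 12/7 = -47/7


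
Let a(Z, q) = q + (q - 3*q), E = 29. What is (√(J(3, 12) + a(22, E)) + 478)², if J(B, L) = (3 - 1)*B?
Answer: (478 + I*√23)² ≈ 2.2846e+5 + 4584.8*I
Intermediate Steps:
J(B, L) = 2*B
a(Z, q) = -q (a(Z, q) = q - 2*q = -q)
(√(J(3, 12) + a(22, E)) + 478)² = (√(2*3 - 1*29) + 478)² = (√(6 - 29) + 478)² = (√(-23) + 478)² = (I*√23 + 478)² = (478 + I*√23)²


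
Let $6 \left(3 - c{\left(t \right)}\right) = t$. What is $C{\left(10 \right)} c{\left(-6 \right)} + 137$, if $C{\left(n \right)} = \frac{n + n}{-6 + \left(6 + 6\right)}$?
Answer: $\frac{451}{3} \approx 150.33$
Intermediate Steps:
$C{\left(n \right)} = \frac{n}{3}$ ($C{\left(n \right)} = \frac{2 n}{-6 + 12} = \frac{2 n}{6} = 2 n \frac{1}{6} = \frac{n}{3}$)
$c{\left(t \right)} = 3 - \frac{t}{6}$
$C{\left(10 \right)} c{\left(-6 \right)} + 137 = \frac{1}{3} \cdot 10 \left(3 - -1\right) + 137 = \frac{10 \left(3 + 1\right)}{3} + 137 = \frac{10}{3} \cdot 4 + 137 = \frac{40}{3} + 137 = \frac{451}{3}$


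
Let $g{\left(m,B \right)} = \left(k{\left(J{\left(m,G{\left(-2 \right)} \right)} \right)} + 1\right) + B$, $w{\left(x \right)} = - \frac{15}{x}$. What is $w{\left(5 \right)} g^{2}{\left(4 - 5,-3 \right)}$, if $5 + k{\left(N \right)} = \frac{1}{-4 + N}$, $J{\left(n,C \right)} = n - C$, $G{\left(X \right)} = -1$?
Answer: $- \frac{2523}{16} \approx -157.69$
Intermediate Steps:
$k{\left(N \right)} = -5 + \frac{1}{-4 + N}$
$g{\left(m,B \right)} = 1 + B + \frac{16 - 5 m}{-3 + m}$ ($g{\left(m,B \right)} = \left(\frac{21 - 5 \left(m - -1\right)}{-4 + \left(m - -1\right)} + 1\right) + B = \left(\frac{21 - 5 \left(m + 1\right)}{-4 + \left(m + 1\right)} + 1\right) + B = \left(\frac{21 - 5 \left(1 + m\right)}{-4 + \left(1 + m\right)} + 1\right) + B = \left(\frac{21 - \left(5 + 5 m\right)}{-3 + m} + 1\right) + B = \left(\frac{16 - 5 m}{-3 + m} + 1\right) + B = \left(1 + \frac{16 - 5 m}{-3 + m}\right) + B = 1 + B + \frac{16 - 5 m}{-3 + m}$)
$w{\left(5 \right)} g^{2}{\left(4 - 5,-3 \right)} = - \frac{15}{5} \left(\frac{16 - 5 \left(4 - 5\right) + \left(1 - 3\right) \left(-3 + \left(4 - 5\right)\right)}{-3 + \left(4 - 5\right)}\right)^{2} = \left(-15\right) \frac{1}{5} \left(\frac{16 - -5 - 2 \left(-3 - 1\right)}{-3 - 1}\right)^{2} = - 3 \left(\frac{16 + 5 - -8}{-4}\right)^{2} = - 3 \left(- \frac{16 + 5 + 8}{4}\right)^{2} = - 3 \left(\left(- \frac{1}{4}\right) 29\right)^{2} = - 3 \left(- \frac{29}{4}\right)^{2} = \left(-3\right) \frac{841}{16} = - \frac{2523}{16}$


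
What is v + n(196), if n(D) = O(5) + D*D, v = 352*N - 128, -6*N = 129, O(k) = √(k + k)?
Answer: 30720 + √10 ≈ 30723.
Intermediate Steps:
O(k) = √2*√k (O(k) = √(2*k) = √2*√k)
N = -43/2 (N = -⅙*129 = -43/2 ≈ -21.500)
v = -7696 (v = 352*(-43/2) - 128 = -7568 - 128 = -7696)
n(D) = √10 + D² (n(D) = √2*√5 + D*D = √10 + D²)
v + n(196) = -7696 + (√10 + 196²) = -7696 + (√10 + 38416) = -7696 + (38416 + √10) = 30720 + √10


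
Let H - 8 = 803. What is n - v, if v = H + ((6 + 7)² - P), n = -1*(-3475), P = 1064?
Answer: 3559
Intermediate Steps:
H = 811 (H = 8 + 803 = 811)
n = 3475
v = -84 (v = 811 + ((6 + 7)² - 1*1064) = 811 + (13² - 1064) = 811 + (169 - 1064) = 811 - 895 = -84)
n - v = 3475 - 1*(-84) = 3475 + 84 = 3559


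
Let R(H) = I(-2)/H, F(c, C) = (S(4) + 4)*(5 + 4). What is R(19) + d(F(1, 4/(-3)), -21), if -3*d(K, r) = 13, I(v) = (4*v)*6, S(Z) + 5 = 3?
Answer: -391/57 ≈ -6.8596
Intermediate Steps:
S(Z) = -2 (S(Z) = -5 + 3 = -2)
F(c, C) = 18 (F(c, C) = (-2 + 4)*(5 + 4) = 2*9 = 18)
I(v) = 24*v
d(K, r) = -13/3 (d(K, r) = -⅓*13 = -13/3)
R(H) = -48/H (R(H) = (24*(-2))/H = -48/H)
R(19) + d(F(1, 4/(-3)), -21) = -48/19 - 13/3 = -391/57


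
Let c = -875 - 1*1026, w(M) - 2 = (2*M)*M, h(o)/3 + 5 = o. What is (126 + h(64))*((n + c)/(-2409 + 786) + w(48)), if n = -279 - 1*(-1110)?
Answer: 755793100/541 ≈ 1.3970e+6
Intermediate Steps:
h(o) = -15 + 3*o
n = 831 (n = -279 + 1110 = 831)
w(M) = 2 + 2*M² (w(M) = 2 + (2*M)*M = 2 + 2*M²)
c = -1901 (c = -875 - 1026 = -1901)
(126 + h(64))*((n + c)/(-2409 + 786) + w(48)) = (126 + (-15 + 3*64))*((831 - 1901)/(-2409 + 786) + (2 + 2*48²)) = (126 + (-15 + 192))*(-1070/(-1623) + (2 + 2*2304)) = (126 + 177)*(-1070*(-1/1623) + (2 + 4608)) = 303*(1070/1623 + 4610) = 303*(7483100/1623) = 755793100/541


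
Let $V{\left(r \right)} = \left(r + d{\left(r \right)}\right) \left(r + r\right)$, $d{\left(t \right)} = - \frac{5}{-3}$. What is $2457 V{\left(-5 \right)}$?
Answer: $81900$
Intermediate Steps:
$d{\left(t \right)} = \frac{5}{3}$ ($d{\left(t \right)} = \left(-5\right) \left(- \frac{1}{3}\right) = \frac{5}{3}$)
$V{\left(r \right)} = 2 r \left(\frac{5}{3} + r\right)$ ($V{\left(r \right)} = \left(r + \frac{5}{3}\right) \left(r + r\right) = \left(\frac{5}{3} + r\right) 2 r = 2 r \left(\frac{5}{3} + r\right)$)
$2457 V{\left(-5 \right)} = 2457 \cdot \frac{2}{3} \left(-5\right) \left(5 + 3 \left(-5\right)\right) = 2457 \cdot \frac{2}{3} \left(-5\right) \left(5 - 15\right) = 2457 \cdot \frac{2}{3} \left(-5\right) \left(-10\right) = 2457 \cdot \frac{100}{3} = 81900$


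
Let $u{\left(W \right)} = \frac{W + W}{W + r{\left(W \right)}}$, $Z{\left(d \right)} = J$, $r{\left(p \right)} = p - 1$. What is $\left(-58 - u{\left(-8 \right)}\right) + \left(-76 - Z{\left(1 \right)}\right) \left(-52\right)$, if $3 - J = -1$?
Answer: $\frac{69718}{17} \approx 4101.1$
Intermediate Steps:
$r{\left(p \right)} = -1 + p$
$J = 4$ ($J = 3 - -1 = 3 + 1 = 4$)
$Z{\left(d \right)} = 4$
$u{\left(W \right)} = \frac{2 W}{-1 + 2 W}$ ($u{\left(W \right)} = \frac{W + W}{W + \left(-1 + W\right)} = \frac{2 W}{-1 + 2 W}$)
$\left(-58 - u{\left(-8 \right)}\right) + \left(-76 - Z{\left(1 \right)}\right) \left(-52\right) = \left(-58 - 2 \left(-8\right) \frac{1}{-1 + 2 \left(-8\right)}\right) + \left(-76 - 4\right) \left(-52\right) = \left(-58 - 2 \left(-8\right) \frac{1}{-1 - 16}\right) + \left(-76 - 4\right) \left(-52\right) = \left(-58 - 2 \left(-8\right) \frac{1}{-17}\right) - -4160 = \left(-58 - 2 \left(-8\right) \left(- \frac{1}{17}\right)\right) + 4160 = \left(-58 - \frac{16}{17}\right) + 4160 = - \frac{1002}{17} + 4160 = \frac{69718}{17}$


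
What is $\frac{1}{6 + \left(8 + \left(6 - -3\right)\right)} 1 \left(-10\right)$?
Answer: $- \frac{10}{23} \approx -0.43478$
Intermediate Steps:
$\frac{1}{6 + \left(8 + \left(6 - -3\right)\right)} 1 \left(-10\right) = \frac{1}{6 + \left(8 + \left(6 + 3\right)\right)} 1 \left(-10\right) = \frac{1}{6 + \left(8 + 9\right)} 1 \left(-10\right) = \frac{1}{6 + 17} \cdot 1 \left(-10\right) = \frac{1}{23} \cdot 1 \left(-10\right) = \frac{1}{23} \left(-10\right) = - \frac{10}{23}$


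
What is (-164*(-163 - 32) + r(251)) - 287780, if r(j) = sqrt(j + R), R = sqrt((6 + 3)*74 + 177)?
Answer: -255800 + sqrt(251 + sqrt(843)) ≈ -2.5578e+5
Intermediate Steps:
R = sqrt(843) (R = sqrt(9*74 + 177) = sqrt(666 + 177) = sqrt(843) ≈ 29.034)
r(j) = sqrt(j + sqrt(843))
(-164*(-163 - 32) + r(251)) - 287780 = (-164*(-163 - 32) + sqrt(251 + sqrt(843))) - 287780 = (-164*(-195) + sqrt(251 + sqrt(843))) - 287780 = (31980 + sqrt(251 + sqrt(843))) - 287780 = -255800 + sqrt(251 + sqrt(843))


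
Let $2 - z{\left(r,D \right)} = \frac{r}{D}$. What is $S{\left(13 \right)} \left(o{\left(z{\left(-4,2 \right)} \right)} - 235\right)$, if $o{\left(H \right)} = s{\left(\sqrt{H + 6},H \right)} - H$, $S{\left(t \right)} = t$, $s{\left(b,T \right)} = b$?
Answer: $-3107 + 13 \sqrt{10} \approx -3065.9$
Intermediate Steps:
$z{\left(r,D \right)} = 2 - \frac{r}{D}$
$o{\left(H \right)} = \sqrt{6 + H} - H$ ($o{\left(H \right)} = \sqrt{H + 6} - H = \sqrt{6 + H} - H$)
$S{\left(13 \right)} \left(o{\left(z{\left(-4,2 \right)} \right)} - 235\right) = 13 \left(\left(\sqrt{6 + \left(2 - - \frac{4}{2}\right)} - \left(2 - - \frac{4}{2}\right)\right) - 235\right) = 13 \left(\left(\sqrt{6 + \left(2 - \left(-4\right) \frac{1}{2}\right)} - \left(2 - \left(-4\right) \frac{1}{2}\right)\right) - 235\right) = 13 \left(\left(\sqrt{6 + \left(2 + 2\right)} - \left(2 + 2\right)\right) - 235\right) = 13 \left(\left(\sqrt{6 + 4} - 4\right) - 235\right) = 13 \left(\left(\sqrt{10} - 4\right) - 235\right) = 13 \left(\left(-4 + \sqrt{10}\right) - 235\right) = 13 \left(-239 + \sqrt{10}\right) = -3107 + 13 \sqrt{10}$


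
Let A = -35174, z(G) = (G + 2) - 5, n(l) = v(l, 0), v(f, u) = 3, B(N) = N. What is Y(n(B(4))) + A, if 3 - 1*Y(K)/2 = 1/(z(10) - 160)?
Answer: -5380702/153 ≈ -35168.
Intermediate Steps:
n(l) = 3
z(G) = -3 + G (z(G) = (2 + G) - 5 = -3 + G)
Y(K) = 920/153 (Y(K) = 6 - 2/((-3 + 10) - 160) = 6 - 2/(7 - 160) = 6 - 2/(-153) = 6 - 2*(-1/153) = 6 + 2/153 = 920/153)
Y(n(B(4))) + A = 920/153 - 35174 = -5380702/153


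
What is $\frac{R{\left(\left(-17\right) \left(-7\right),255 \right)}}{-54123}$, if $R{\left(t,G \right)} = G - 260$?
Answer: $\frac{5}{54123} \approx 9.2382 \cdot 10^{-5}$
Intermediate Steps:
$R{\left(t,G \right)} = -260 + G$
$\frac{R{\left(\left(-17\right) \left(-7\right),255 \right)}}{-54123} = \frac{-260 + 255}{-54123} = \left(-5\right) \left(- \frac{1}{54123}\right) = \frac{5}{54123}$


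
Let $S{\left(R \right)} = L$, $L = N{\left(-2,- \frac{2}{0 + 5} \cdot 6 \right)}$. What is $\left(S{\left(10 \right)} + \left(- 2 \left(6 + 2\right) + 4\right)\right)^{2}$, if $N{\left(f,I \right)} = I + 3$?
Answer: $\frac{3249}{25} \approx 129.96$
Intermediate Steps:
$N{\left(f,I \right)} = 3 + I$
$L = \frac{3}{5}$ ($L = 3 + - \frac{2}{0 + 5} \cdot 6 = 3 + - \frac{2}{5} \cdot 6 = 3 + \left(-2\right) \frac{1}{5} \cdot 6 = 3 - \frac{12}{5} = \frac{3}{5} \approx 0.6$)
$S{\left(R \right)} = \frac{3}{5}$
$\left(S{\left(10 \right)} + \left(- 2 \left(6 + 2\right) + 4\right)\right)^{2} = \left(\frac{3}{5} + \left(- 2 \left(6 + 2\right) + 4\right)\right)^{2} = \left(\frac{3}{5} + \left(\left(-2\right) 8 + 4\right)\right)^{2} = \left(\frac{3}{5} + \left(-16 + 4\right)\right)^{2} = \left(\frac{3}{5} - 12\right)^{2} = \left(- \frac{57}{5}\right)^{2} = \frac{3249}{25}$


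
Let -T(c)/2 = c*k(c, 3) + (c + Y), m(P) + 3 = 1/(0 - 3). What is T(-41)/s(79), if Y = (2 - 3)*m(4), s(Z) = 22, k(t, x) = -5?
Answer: -502/33 ≈ -15.212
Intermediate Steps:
m(P) = -10/3 (m(P) = -3 + 1/(0 - 3) = -3 + 1/(-3) = -3 - ⅓ = -10/3)
Y = 10/3 (Y = (2 - 3)*(-10/3) = -1*(-10/3) = 10/3 ≈ 3.3333)
T(c) = -20/3 + 8*c (T(c) = -2*(c*(-5) + (c + 10/3)) = -2*(-5*c + (10/3 + c)) = -2*(10/3 - 4*c) = -20/3 + 8*c)
T(-41)/s(79) = (-20/3 + 8*(-41))/22 = (-20/3 - 328)*(1/22) = -1004/3*1/22 = -502/33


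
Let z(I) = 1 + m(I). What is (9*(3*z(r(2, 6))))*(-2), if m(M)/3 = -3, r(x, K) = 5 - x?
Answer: 432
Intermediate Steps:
m(M) = -9 (m(M) = 3*(-3) = -9)
z(I) = -8 (z(I) = 1 - 9 = -8)
(9*(3*z(r(2, 6))))*(-2) = (9*(3*(-8)))*(-2) = (9*(-24))*(-2) = -216*(-2) = 432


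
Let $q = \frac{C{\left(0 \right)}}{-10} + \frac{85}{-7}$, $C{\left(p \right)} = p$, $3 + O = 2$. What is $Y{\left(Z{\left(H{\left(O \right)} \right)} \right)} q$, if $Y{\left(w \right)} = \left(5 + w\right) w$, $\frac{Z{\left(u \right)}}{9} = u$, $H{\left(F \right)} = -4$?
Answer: $- \frac{94860}{7} \approx -13551.0$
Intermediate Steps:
$O = -1$ ($O = -3 + 2 = -1$)
$Z{\left(u \right)} = 9 u$
$Y{\left(w \right)} = w \left(5 + w\right)$
$q = - \frac{85}{7}$ ($q = \frac{0}{-10} + \frac{85}{-7} = 0 \left(- \frac{1}{10}\right) + 85 \left(- \frac{1}{7}\right) = 0 - \frac{85}{7} = - \frac{85}{7} \approx -12.143$)
$Y{\left(Z{\left(H{\left(O \right)} \right)} \right)} q = 9 \left(-4\right) \left(5 + 9 \left(-4\right)\right) \left(- \frac{85}{7}\right) = - 36 \left(5 - 36\right) \left(- \frac{85}{7}\right) = \left(-36\right) \left(-31\right) \left(- \frac{85}{7}\right) = 1116 \left(- \frac{85}{7}\right) = - \frac{94860}{7}$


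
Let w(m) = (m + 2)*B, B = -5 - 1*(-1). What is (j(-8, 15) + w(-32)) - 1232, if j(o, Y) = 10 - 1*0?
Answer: -1102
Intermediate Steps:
B = -4 (B = -5 + 1 = -4)
j(o, Y) = 10 (j(o, Y) = 10 + 0 = 10)
w(m) = -8 - 4*m (w(m) = (m + 2)*(-4) = (2 + m)*(-4) = -8 - 4*m)
(j(-8, 15) + w(-32)) - 1232 = (10 + (-8 - 4*(-32))) - 1232 = (10 + (-8 + 128)) - 1232 = (10 + 120) - 1232 = 130 - 1232 = -1102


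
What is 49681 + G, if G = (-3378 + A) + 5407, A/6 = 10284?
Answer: 113414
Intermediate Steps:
A = 61704 (A = 6*10284 = 61704)
G = 63733 (G = (-3378 + 61704) + 5407 = 58326 + 5407 = 63733)
49681 + G = 49681 + 63733 = 113414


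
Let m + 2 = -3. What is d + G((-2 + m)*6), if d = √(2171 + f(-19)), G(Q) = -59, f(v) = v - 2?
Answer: -59 + 5*√86 ≈ -12.632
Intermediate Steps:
m = -5 (m = -2 - 3 = -5)
f(v) = -2 + v
d = 5*√86 (d = √(2171 + (-2 - 19)) = √(2171 - 21) = √2150 = 5*√86 ≈ 46.368)
d + G((-2 + m)*6) = 5*√86 - 59 = -59 + 5*√86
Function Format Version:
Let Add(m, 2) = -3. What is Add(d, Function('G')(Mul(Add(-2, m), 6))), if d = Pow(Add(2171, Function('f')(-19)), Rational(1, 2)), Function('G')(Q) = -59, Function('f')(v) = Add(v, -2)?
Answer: Add(-59, Mul(5, Pow(86, Rational(1, 2)))) ≈ -12.632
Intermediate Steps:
m = -5 (m = Add(-2, -3) = -5)
Function('f')(v) = Add(-2, v)
d = Mul(5, Pow(86, Rational(1, 2))) (d = Pow(Add(2171, Add(-2, -19)), Rational(1, 2)) = Pow(Add(2171, -21), Rational(1, 2)) = Pow(2150, Rational(1, 2)) = Mul(5, Pow(86, Rational(1, 2))) ≈ 46.368)
Add(d, Function('G')(Mul(Add(-2, m), 6))) = Add(Mul(5, Pow(86, Rational(1, 2))), -59) = Add(-59, Mul(5, Pow(86, Rational(1, 2))))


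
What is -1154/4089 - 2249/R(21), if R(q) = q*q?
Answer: -3235025/601083 ≈ -5.3820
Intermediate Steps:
R(q) = q**2
-1154/4089 - 2249/R(21) = -1154/4089 - 2249/(21**2) = -1154*1/4089 - 2249/441 = -1154/4089 - 2249*1/441 = -1154/4089 - 2249/441 = -3235025/601083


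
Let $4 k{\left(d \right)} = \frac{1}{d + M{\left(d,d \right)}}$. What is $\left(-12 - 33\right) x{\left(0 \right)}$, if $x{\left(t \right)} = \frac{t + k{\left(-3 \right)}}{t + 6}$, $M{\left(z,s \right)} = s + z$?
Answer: $\frac{5}{24} \approx 0.20833$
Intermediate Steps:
$k{\left(d \right)} = \frac{1}{12 d}$ ($k{\left(d \right)} = \frac{1}{4 \left(d + \left(d + d\right)\right)} = \frac{1}{4 \left(d + 2 d\right)} = \frac{1}{4 \cdot 3 d} = \frac{\frac{1}{3} \frac{1}{d}}{4} = \frac{1}{12 d}$)
$x{\left(t \right)} = \frac{- \frac{1}{36} + t}{6 + t}$ ($x{\left(t \right)} = \frac{t + \frac{1}{12 \left(-3\right)}}{t + 6} = \frac{t + \frac{1}{12} \left(- \frac{1}{3}\right)}{6 + t} = \frac{t - \frac{1}{36}}{6 + t} = \frac{- \frac{1}{36} + t}{6 + t}$)
$\left(-12 - 33\right) x{\left(0 \right)} = \left(-12 - 33\right) \frac{- \frac{1}{36} + 0}{6 + 0} = - 45 \cdot \frac{1}{6} \left(- \frac{1}{36}\right) = \left(-45\right) \left(- \frac{1}{216}\right) = \frac{5}{24}$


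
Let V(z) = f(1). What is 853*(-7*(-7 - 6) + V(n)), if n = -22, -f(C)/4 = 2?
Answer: 70799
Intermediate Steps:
f(C) = -8 (f(C) = -4*2 = -8)
V(z) = -8
853*(-7*(-7 - 6) + V(n)) = 853*(-7*(-7 - 6) - 8) = 853*(-7*(-13) - 8) = 853*(91 - 8) = 853*83 = 70799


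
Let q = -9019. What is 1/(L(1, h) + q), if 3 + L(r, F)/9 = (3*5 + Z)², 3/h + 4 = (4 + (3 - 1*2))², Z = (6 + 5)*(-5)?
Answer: 1/5354 ≈ 0.00018678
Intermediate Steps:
Z = -55 (Z = 11*(-5) = -55)
h = ⅐ (h = 3/(-4 + (4 + (3 - 1*2))²) = 3/(-4 + (4 + (3 - 2))²) = 3/(-4 + (4 + 1)²) = 3/(-4 + 5²) = 3/(-4 + 25) = 3/21 = 3*(1/21) = ⅐ ≈ 0.14286)
L(r, F) = 14373 (L(r, F) = -27 + 9*(3*5 - 55)² = -27 + 9*(15 - 55)² = -27 + 9*(-40)² = -27 + 9*1600 = -27 + 14400 = 14373)
1/(L(1, h) + q) = 1/(14373 - 9019) = 1/5354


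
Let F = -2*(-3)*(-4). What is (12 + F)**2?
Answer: 144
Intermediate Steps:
F = -24 (F = 6*(-4) = -24)
(12 + F)**2 = (12 - 24)**2 = (-12)**2 = 144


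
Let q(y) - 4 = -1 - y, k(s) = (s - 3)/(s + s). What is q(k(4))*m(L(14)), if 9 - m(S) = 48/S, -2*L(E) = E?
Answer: 2553/56 ≈ 45.589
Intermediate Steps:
L(E) = -E/2
m(S) = 9 - 48/S
k(s) = (-3 + s)/(2*s) (k(s) = (-3 + s)/((2*s)) = (-3 + s)*(1/(2*s)) = (-3 + s)/(2*s))
q(y) = 3 - y (q(y) = 4 + (-1 - y) = 3 - y)
q(k(4))*m(L(14)) = (3 - (-3 + 4)/(2*4))*(9 - 48/((-½*14))) = (3 - 1/(2*4))*(9 - 48/(-7)) = (3 - 1*⅛)*(9 - 48*(-⅐)) = (3 - ⅛)*(9 + 48/7) = (23/8)*(111/7) = 2553/56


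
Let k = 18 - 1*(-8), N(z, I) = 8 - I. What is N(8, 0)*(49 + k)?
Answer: 600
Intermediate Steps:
k = 26 (k = 18 + 8 = 26)
N(8, 0)*(49 + k) = (8 - 1*0)*(49 + 26) = (8 + 0)*75 = 8*75 = 600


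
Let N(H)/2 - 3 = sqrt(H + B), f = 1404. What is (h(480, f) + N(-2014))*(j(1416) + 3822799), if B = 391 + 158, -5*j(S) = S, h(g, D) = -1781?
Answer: -6784965545 + 38225158*I*sqrt(1465)/5 ≈ -6.785e+9 + 2.9262e+8*I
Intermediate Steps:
j(S) = -S/5
B = 549
N(H) = 6 + 2*sqrt(549 + H) (N(H) = 6 + 2*sqrt(H + 549) = 6 + 2*sqrt(549 + H))
(h(480, f) + N(-2014))*(j(1416) + 3822799) = (-1781 + (6 + 2*sqrt(549 - 2014)))*(-1/5*1416 + 3822799) = (-1781 + (6 + 2*sqrt(-1465)))*(-1416/5 + 3822799) = (-1781 + (6 + 2*(I*sqrt(1465))))*(19112579/5) = (-1781 + (6 + 2*I*sqrt(1465)))*(19112579/5) = (-1775 + 2*I*sqrt(1465))*(19112579/5) = -6784965545 + 38225158*I*sqrt(1465)/5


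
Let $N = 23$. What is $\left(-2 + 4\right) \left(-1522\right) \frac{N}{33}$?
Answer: $- \frac{70012}{33} \approx -2121.6$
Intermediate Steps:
$\left(-2 + 4\right) \left(-1522\right) \frac{N}{33} = \left(-2 + 4\right) \left(-1522\right) \frac{23}{33} = 2 \left(-1522\right) 23 \cdot \frac{1}{33} = \left(-3044\right) \frac{23}{33} = - \frac{70012}{33}$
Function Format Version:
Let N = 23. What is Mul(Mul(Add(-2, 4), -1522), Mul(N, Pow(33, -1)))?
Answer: Rational(-70012, 33) ≈ -2121.6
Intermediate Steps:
Mul(Mul(Add(-2, 4), -1522), Mul(N, Pow(33, -1))) = Mul(Mul(Add(-2, 4), -1522), Mul(23, Pow(33, -1))) = Mul(Mul(2, -1522), Mul(23, Rational(1, 33))) = Mul(-3044, Rational(23, 33)) = Rational(-70012, 33)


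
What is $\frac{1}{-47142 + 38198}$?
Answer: $- \frac{1}{8944} \approx -0.00011181$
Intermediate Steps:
$\frac{1}{-47142 + 38198} = \frac{1}{-8944} = - \frac{1}{8944}$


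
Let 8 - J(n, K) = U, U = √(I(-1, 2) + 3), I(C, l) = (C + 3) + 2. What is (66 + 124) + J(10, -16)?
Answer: 198 - √7 ≈ 195.35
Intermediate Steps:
I(C, l) = 5 + C (I(C, l) = (3 + C) + 2 = 5 + C)
U = √7 (U = √((5 - 1) + 3) = √(4 + 3) = √7 ≈ 2.6458)
J(n, K) = 8 - √7
(66 + 124) + J(10, -16) = (66 + 124) + (8 - √7) = 190 + (8 - √7) = 198 - √7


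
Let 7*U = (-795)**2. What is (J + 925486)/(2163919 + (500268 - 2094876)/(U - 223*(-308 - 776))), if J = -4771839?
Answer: -8939497478597/5029259017675 ≈ -1.7775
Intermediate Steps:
U = 632025/7 (U = (1/7)*(-795)**2 = (1/7)*632025 = 632025/7 ≈ 90289.)
(J + 925486)/(2163919 + (500268 - 2094876)/(U - 223*(-308 - 776))) = (-4771839 + 925486)/(2163919 + (500268 - 2094876)/(632025/7 - 223*(-308 - 776))) = -3846353/(2163919 - 1594608/(632025/7 - 223*(-1084))) = -3846353/(2163919 - 1594608/(632025/7 + 241732)) = -3846353/(2163919 - 1594608/2324149/7) = -3846353/(2163919 - 1594608*7/2324149) = -3846353/(2163919 - 11162256/2324149) = -3846353/5029259017675/2324149 = -3846353*2324149/5029259017675 = -8939497478597/5029259017675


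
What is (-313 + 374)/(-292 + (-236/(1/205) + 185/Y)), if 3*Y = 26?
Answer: -1586/1264917 ≈ -0.0012538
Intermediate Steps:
Y = 26/3 (Y = (⅓)*26 = 26/3 ≈ 8.6667)
(-313 + 374)/(-292 + (-236/(1/205) + 185/Y)) = (-313 + 374)/(-292 + (-236/(1/205) + 185/(26/3))) = 61/(-292 + (-236/1/205 + 185*(3/26))) = 61/(-292 + (-236*205 + 555/26)) = 61/(-292 + (-48380 + 555/26)) = 61/(-292 - 1257325/26) = 61/(-1264917/26) = 61*(-26/1264917) = -1586/1264917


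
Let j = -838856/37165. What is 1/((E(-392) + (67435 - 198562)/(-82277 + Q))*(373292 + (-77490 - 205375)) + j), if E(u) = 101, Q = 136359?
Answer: 2009957530/17916470959110333 ≈ 1.1218e-7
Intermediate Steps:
j = -838856/37165 (j = -838856*1/37165 = -838856/37165 ≈ -22.571)
1/((E(-392) + (67435 - 198562)/(-82277 + Q))*(373292 + (-77490 - 205375)) + j) = 1/((101 + (67435 - 198562)/(-82277 + 136359))*(373292 + (-77490 - 205375)) - 838856/37165) = 1/((101 - 131127/54082)*(373292 - 282865) - 838856/37165) = 1/((101 - 131127*1/54082)*90427 - 838856/37165) = 1/((101 - 131127/54082)*90427 - 838856/37165) = 1/((5331155/54082)*90427 - 838856/37165) = 1/(482080353185/54082 - 838856/37165) = 1/(17916470959110333/2009957530) = 2009957530/17916470959110333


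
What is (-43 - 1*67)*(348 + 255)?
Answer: -66330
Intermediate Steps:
(-43 - 1*67)*(348 + 255) = (-43 - 67)*603 = -110*603 = -66330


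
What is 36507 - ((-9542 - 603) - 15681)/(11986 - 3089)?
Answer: 324828605/8897 ≈ 36510.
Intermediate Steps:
36507 - ((-9542 - 603) - 15681)/(11986 - 3089) = 36507 - (-10145 - 15681)/8897 = 36507 - (-25826)/8897 = 36507 - 1*(-25826/8897) = 36507 + 25826/8897 = 324828605/8897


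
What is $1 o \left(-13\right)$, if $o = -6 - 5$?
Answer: $143$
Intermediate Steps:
$o = -11$ ($o = -6 - 5 = -11$)
$1 o \left(-13\right) = 1 \left(-11\right) \left(-13\right) = \left(-11\right) \left(-13\right) = 143$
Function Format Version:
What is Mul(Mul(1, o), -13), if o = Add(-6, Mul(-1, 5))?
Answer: 143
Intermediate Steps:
o = -11 (o = Add(-6, -5) = -11)
Mul(Mul(1, o), -13) = Mul(Mul(1, -11), -13) = Mul(-11, -13) = 143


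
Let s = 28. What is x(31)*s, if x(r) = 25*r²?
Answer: 672700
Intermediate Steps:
x(31)*s = (25*31²)*28 = (25*961)*28 = 24025*28 = 672700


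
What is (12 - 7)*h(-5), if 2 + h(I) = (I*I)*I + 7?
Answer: -600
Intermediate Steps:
h(I) = 5 + I**3 (h(I) = -2 + ((I*I)*I + 7) = -2 + (I**2*I + 7) = -2 + (I**3 + 7) = -2 + (7 + I**3) = 5 + I**3)
(12 - 7)*h(-5) = (12 - 7)*(5 + (-5)**3) = 5*(5 - 125) = 5*(-120) = -600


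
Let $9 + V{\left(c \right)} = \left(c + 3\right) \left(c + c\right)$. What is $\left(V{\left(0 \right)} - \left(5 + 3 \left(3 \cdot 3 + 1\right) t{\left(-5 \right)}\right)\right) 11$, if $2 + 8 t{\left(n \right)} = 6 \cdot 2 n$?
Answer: $\frac{4807}{2} \approx 2403.5$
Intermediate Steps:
$t{\left(n \right)} = - \frac{1}{4} + \frac{3 n}{2}$ ($t{\left(n \right)} = - \frac{1}{4} + \frac{6 \cdot 2 n}{8} = - \frac{1}{4} + \frac{12 n}{8} = - \frac{1}{4} + \frac{3 n}{2}$)
$V{\left(c \right)} = -9 + 2 c \left(3 + c\right)$ ($V{\left(c \right)} = -9 + \left(c + 3\right) \left(c + c\right) = -9 + \left(3 + c\right) 2 c = -9 + 2 c \left(3 + c\right)$)
$\left(V{\left(0 \right)} - \left(5 + 3 \left(3 \cdot 3 + 1\right) t{\left(-5 \right)}\right)\right) 11 = \left(\left(-9 + 2 \cdot 0^{2} + 6 \cdot 0\right) - \left(5 + 3 \left(3 \cdot 3 + 1\right) \left(- \frac{1}{4} + \frac{3}{2} \left(-5\right)\right)\right)\right) 11 = \left(\left(-9 + 2 \cdot 0 + 0\right) - \left(5 + 3 \left(9 + 1\right) \left(- \frac{1}{4} - \frac{15}{2}\right)\right)\right) 11 = \left(\left(-9 + 0 + 0\right) - \left(5 + 3 \cdot 10 \left(- \frac{31}{4}\right)\right)\right) 11 = \left(-9 - - \frac{455}{2}\right) 11 = \left(-9 + \left(\frac{465}{2} - 5\right)\right) 11 = \left(-9 + \frac{455}{2}\right) 11 = \frac{437}{2} \cdot 11 = \frac{4807}{2}$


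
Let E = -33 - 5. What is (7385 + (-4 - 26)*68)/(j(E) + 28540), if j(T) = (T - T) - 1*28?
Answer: 5345/28512 ≈ 0.18746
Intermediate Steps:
E = -38
j(T) = -28 (j(T) = 0 - 28 = -28)
(7385 + (-4 - 26)*68)/(j(E) + 28540) = (7385 + (-4 - 26)*68)/(-28 + 28540) = (7385 - 30*68)/28512 = (7385 - 2040)*(1/28512) = 5345*(1/28512) = 5345/28512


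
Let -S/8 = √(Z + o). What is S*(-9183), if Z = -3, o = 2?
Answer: 73464*I ≈ 73464.0*I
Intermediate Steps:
S = -8*I (S = -8*√(-3 + 2) = -8*I ≈ -8.0*I)
S*(-9183) = -8*I*(-9183) = 73464*I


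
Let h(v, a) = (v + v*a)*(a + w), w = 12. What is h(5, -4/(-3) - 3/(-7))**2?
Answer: 7024116100/194481 ≈ 36117.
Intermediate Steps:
h(v, a) = (12 + a)*(v + a*v) (h(v, a) = (v + v*a)*(a + 12) = (v + a*v)*(12 + a) = (12 + a)*(v + a*v))
h(5, -4/(-3) - 3/(-7))**2 = (5*(12 + (-4/(-3) - 3/(-7))**2 + 13*(-4/(-3) - 3/(-7))))**2 = (5*(12 + (-4*(-1/3) - 3*(-1/7))**2 + 13*(-4*(-1/3) - 3*(-1/7))))**2 = (5*(12 + (4/3 + 3/7)**2 + 13*(4/3 + 3/7)))**2 = (5*(12 + (37/21)**2 + 13*(37/21)))**2 = (5*(12 + 1369/441 + 481/21))**2 = (5*(16762/441))**2 = (83810/441)**2 = 7024116100/194481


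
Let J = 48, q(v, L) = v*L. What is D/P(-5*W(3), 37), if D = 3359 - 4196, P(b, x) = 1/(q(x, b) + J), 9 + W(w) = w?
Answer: -969246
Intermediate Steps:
q(v, L) = L*v
W(w) = -9 + w
P(b, x) = 1/(48 + b*x) (P(b, x) = 1/(b*x + 48) = 1/(48 + b*x))
D = -837
D/P(-5*W(3), 37) = -837/(1/(48 - 5*(-9 + 3)*37)) = -837/(1/(48 - 5*(-6)*37)) = -837/(1/(48 + 30*37)) = -837/(1/(48 + 1110)) = -837/(1/1158) = -837/1/1158 = -837*1158 = -969246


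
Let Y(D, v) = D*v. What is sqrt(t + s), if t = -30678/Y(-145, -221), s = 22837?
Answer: sqrt(23449921728415)/32045 ≈ 151.12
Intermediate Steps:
t = -30678/32045 (t = -30678/((-145*(-221))) = -30678/32045 ≈ -0.95734)
sqrt(t + s) = sqrt(-30678/32045 + 22837) = sqrt(731780987/32045) = sqrt(23449921728415)/32045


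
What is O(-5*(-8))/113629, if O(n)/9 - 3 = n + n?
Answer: 747/113629 ≈ 0.0065740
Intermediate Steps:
O(n) = 27 + 18*n (O(n) = 27 + 9*(n + n) = 27 + 9*(2*n) = 27 + 18*n)
O(-5*(-8))/113629 = (27 + 18*(-5*(-8)))/113629 = (27 + 18*40)*(1/113629) = (27 + 720)*(1/113629) = 747*(1/113629) = 747/113629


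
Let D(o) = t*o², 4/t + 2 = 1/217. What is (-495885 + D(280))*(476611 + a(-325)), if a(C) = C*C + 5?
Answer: -164639941136605/433 ≈ -3.8023e+11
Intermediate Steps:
t = -868/433 (t = 4/(-2 + 1/217) = 4/(-433/217) = 4*(-217/433) = -868/433 ≈ -2.0046)
D(o) = -868*o²/433
a(C) = 5 + C² (a(C) = C² + 5 = 5 + C²)
(-495885 + D(280))*(476611 + a(-325)) = (-495885 - 868/433*280²)*(476611 + (5 + (-325)²)) = (-495885 - 868/433*78400)*(476611 + (5 + 105625)) = (-495885 - 68051200/433)*(476611 + 105630) = -282769405/433*582241 = -164639941136605/433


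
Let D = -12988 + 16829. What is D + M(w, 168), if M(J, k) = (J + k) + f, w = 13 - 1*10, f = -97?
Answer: 3915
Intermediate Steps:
w = 3 (w = 13 - 10 = 3)
M(J, k) = -97 + J + k (M(J, k) = (J + k) - 97 = -97 + J + k)
D = 3841
D + M(w, 168) = 3841 + (-97 + 3 + 168) = 3841 + 74 = 3915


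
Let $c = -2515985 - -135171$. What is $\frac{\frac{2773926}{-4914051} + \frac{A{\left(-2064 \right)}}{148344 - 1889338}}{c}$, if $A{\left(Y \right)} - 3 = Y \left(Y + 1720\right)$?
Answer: $\frac{2772819366471}{6789552437081122972} \approx 4.0839 \cdot 10^{-7}$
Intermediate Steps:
$A{\left(Y \right)} = 3 + Y \left(1720 + Y\right)$ ($A{\left(Y \right)} = 3 + Y \left(Y + 1720\right) = 3 + Y \left(1720 + Y\right)$)
$c = -2380814$ ($c = -2515985 + 135171 = -2380814$)
$\frac{\frac{2773926}{-4914051} + \frac{A{\left(-2064 \right)}}{148344 - 1889338}}{c} = \frac{\frac{2773926}{-4914051} + \frac{3 + \left(-2064\right)^{2} + 1720 \left(-2064\right)}{148344 - 1889338}}{-2380814} = \left(2773926 \left(- \frac{1}{4914051}\right) + \frac{3 + 4260096 - 3550080}{-1740994}\right) \left(- \frac{1}{2380814}\right) = \left(- \frac{924642}{1638017} + 710019 \left(- \frac{1}{1740994}\right)\right) \left(- \frac{1}{2380814}\right) = \left(- \frac{924642}{1638017} - \frac{710019}{1740994}\right) \left(- \frac{1}{2380814}\right) = \left(- \frac{2772819366471}{2851777768898}\right) \left(- \frac{1}{2380814}\right) = \frac{2772819366471}{6789552437081122972}$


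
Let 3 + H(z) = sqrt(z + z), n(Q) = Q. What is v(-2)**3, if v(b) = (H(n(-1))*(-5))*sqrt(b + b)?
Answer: -25000*sqrt(2) - 9000*I ≈ -35355.0 - 9000.0*I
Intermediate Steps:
H(z) = -3 + sqrt(2)*sqrt(z) (H(z) = -3 + sqrt(z + z) = -3 + sqrt(2*z) = -3 + sqrt(2)*sqrt(z))
v(b) = sqrt(2)*sqrt(b)*(15 - 5*I*sqrt(2)) (v(b) = ((-3 + sqrt(2)*sqrt(-1))*(-5))*sqrt(b + b) = ((-3 + sqrt(2)*I)*(-5))*sqrt(2*b) = ((-3 + I*sqrt(2))*(-5))*(sqrt(2)*sqrt(b)) = (15 - 5*I*sqrt(2))*(sqrt(2)*sqrt(b)) = sqrt(2)*sqrt(b)*(15 - 5*I*sqrt(2)))
v(-2)**3 = (sqrt(-2)*(-10*I + 15*sqrt(2)))**3 = ((I*sqrt(2))*(-10*I + 15*sqrt(2)))**3 = (I*sqrt(2)*(-10*I + 15*sqrt(2)))**3 = -2*I*sqrt(2)*(-10*I + 15*sqrt(2))**3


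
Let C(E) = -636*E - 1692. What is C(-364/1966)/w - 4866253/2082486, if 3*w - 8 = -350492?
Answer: -19843830122341/8541310676538 ≈ -2.3233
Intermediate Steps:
w = -116828 (w = 8/3 + (⅓)*(-350492) = 8/3 - 350492/3 = -116828)
C(E) = -1692 - 636*E
C(-364/1966)/w - 4866253/2082486 = (-1692 - (-231504)/1966)/(-116828) - 4866253/2082486 = (-1692 - (-231504)/1966)*(-1/116828) - 4866253*1/2082486 = (-1692 - 636*(-182/983))*(-1/116828) - 695179/297498 = (-1692 + 115752/983)*(-1/116828) - 695179/297498 = -1547484/983*(-1/116828) - 695179/297498 = 386871/28710481 - 695179/297498 = -19843830122341/8541310676538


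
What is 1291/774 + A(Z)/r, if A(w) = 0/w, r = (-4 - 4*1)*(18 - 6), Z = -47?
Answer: 1291/774 ≈ 1.6680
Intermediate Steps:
r = -96 (r = (-4 - 4)*12 = -8*12 = -96)
A(w) = 0
1291/774 + A(Z)/r = 1291/774 + 0/(-96) = 1291*(1/774) + 0*(-1/96) = 1291/774 + 0 = 1291/774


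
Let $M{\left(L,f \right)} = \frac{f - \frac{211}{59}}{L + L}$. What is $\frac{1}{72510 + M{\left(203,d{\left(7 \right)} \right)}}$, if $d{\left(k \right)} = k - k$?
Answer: $\frac{23954}{1736904329} \approx 1.3791 \cdot 10^{-5}$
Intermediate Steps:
$d{\left(k \right)} = 0$
$M{\left(L,f \right)} = \frac{- \frac{211}{59} + f}{2 L}$ ($M{\left(L,f \right)} = \frac{f - \frac{211}{59}}{2 L} = \left(f - \frac{211}{59}\right) \frac{1}{2 L} = \left(- \frac{211}{59} + f\right) \frac{1}{2 L} = \frac{- \frac{211}{59} + f}{2 L}$)
$\frac{1}{72510 + M{\left(203,d{\left(7 \right)} \right)}} = \frac{1}{72510 + \frac{-211 + 59 \cdot 0}{118 \cdot 203}} = \frac{1}{72510 + \frac{1}{118} \cdot \frac{1}{203} \left(-211 + 0\right)} = \frac{1}{72510 + \frac{1}{118} \cdot \frac{1}{203} \left(-211\right)} = \frac{1}{72510 - \frac{211}{23954}} = \frac{1}{\frac{1736904329}{23954}} = \frac{23954}{1736904329}$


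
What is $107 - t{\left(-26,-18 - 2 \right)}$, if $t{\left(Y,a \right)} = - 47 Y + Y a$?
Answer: $-1635$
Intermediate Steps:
$107 - t{\left(-26,-18 - 2 \right)} = 107 - - 26 \left(-47 - 20\right) = 107 - \left(-26\right) \left(-67\right) = 107 - 1742 = -1635$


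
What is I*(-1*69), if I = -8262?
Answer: 570078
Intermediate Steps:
I*(-1*69) = -(-8262)*69 = -8262*(-69) = 570078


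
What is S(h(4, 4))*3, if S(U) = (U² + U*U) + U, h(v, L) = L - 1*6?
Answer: 18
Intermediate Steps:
h(v, L) = -6 + L (h(v, L) = L - 6 = -6 + L)
S(U) = U + 2*U² (S(U) = (U² + U²) + U = 2*U² + U = U + 2*U²)
S(h(4, 4))*3 = ((-6 + 4)*(1 + 2*(-6 + 4)))*3 = -2*(1 + 2*(-2))*3 = -2*(1 - 4)*3 = -2*(-3)*3 = 6*3 = 18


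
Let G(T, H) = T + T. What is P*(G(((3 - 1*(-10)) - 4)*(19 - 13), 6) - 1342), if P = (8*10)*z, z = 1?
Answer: -98720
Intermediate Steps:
G(T, H) = 2*T
P = 80 (P = (8*10)*1 = 80*1 = 80)
P*(G(((3 - 1*(-10)) - 4)*(19 - 13), 6) - 1342) = 80*(2*(((3 - 1*(-10)) - 4)*(19 - 13)) - 1342) = 80*(2*(((3 + 10) - 4)*6) - 1342) = 80*(2*((13 - 4)*6) - 1342) = 80*(2*(9*6) - 1342) = 80*(2*54 - 1342) = 80*(108 - 1342) = 80*(-1234) = -98720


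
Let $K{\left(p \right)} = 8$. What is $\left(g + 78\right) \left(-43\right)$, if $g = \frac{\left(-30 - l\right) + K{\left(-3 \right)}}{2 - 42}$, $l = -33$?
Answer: $- \frac{133687}{40} \approx -3342.2$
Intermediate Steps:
$g = - \frac{11}{40}$ ($g = \frac{\left(-30 - -33\right) + 8}{2 - 42} = \frac{\left(-30 + 33\right) + 8}{-40} = \left(3 + 8\right) \left(- \frac{1}{40}\right) = 11 \left(- \frac{1}{40}\right) = - \frac{11}{40} \approx -0.275$)
$\left(g + 78\right) \left(-43\right) = \left(- \frac{11}{40} + 78\right) \left(-43\right) = \frac{3109}{40} \left(-43\right) = - \frac{133687}{40}$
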